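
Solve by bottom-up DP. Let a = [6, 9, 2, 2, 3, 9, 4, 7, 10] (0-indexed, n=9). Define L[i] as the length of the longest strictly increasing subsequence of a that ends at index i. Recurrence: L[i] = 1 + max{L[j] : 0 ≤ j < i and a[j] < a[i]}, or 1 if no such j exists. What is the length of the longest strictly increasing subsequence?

5

   i    0    1    2    3    4    5    6    7    8
a[i]    6    9    2    2    3    9    4    7   10
L[i]    1    2    1    1    2    3    3    4    5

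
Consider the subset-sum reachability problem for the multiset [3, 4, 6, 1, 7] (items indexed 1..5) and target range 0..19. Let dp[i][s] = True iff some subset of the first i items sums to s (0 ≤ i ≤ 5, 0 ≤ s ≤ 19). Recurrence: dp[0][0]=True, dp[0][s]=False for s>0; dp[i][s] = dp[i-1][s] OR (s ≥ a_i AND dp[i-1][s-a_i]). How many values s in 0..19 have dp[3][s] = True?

8

i\s   0   1   2   3   4   5   6   7   8   9  10  11  12  13  14  15  16  17  18  19
  0   T   F   F   F   F   F   F   F   F   F   F   F   F   F   F   F   F   F   F   F
  1   T   F   F   T   F   F   F   F   F   F   F   F   F   F   F   F   F   F   F   F
  2   T   F   F   T   T   F   F   T   F   F   F   F   F   F   F   F   F   F   F   F
  3   T   F   F   T   T   F   T   T   F   T   T   F   F   T   F   F   F   F   F   F
  4   T   T   F   T   T   T   T   T   T   T   T   T   F   T   T   F   F   F   F   F
  5   T   T   F   T   T   T   T   T   T   T   T   T   T   T   T   T   T   T   T   F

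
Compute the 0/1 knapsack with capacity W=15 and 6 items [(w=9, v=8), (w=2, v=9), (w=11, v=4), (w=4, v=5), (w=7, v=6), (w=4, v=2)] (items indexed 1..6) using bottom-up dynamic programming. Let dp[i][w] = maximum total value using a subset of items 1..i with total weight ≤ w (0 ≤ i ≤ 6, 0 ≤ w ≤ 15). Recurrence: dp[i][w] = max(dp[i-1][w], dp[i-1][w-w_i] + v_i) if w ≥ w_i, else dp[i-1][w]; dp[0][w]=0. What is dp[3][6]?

9

i\w   0   1   2   3   4   5   6   7   8   9  10  11  12  13  14  15
  0   0   0   0   0   0   0   0   0   0   0   0   0   0   0   0   0
  1   0   0   0   0   0   0   0   0   0   8   8   8   8   8   8   8
  2   0   0   9   9   9   9   9   9   9   9   9  17  17  17  17  17
  3   0   0   9   9   9   9   9   9   9   9   9  17  17  17  17  17
  4   0   0   9   9   9   9  14  14  14  14  14  17  17  17  17  22
  5   0   0   9   9   9   9  14  14  14  15  15  17  17  20  20  22
  6   0   0   9   9   9   9  14  14  14  15  16  17  17  20  20  22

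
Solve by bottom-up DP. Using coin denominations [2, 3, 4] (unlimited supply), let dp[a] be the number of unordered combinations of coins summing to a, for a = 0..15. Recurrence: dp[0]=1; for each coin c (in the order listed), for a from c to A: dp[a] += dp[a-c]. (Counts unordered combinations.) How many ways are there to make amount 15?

after  coin     0     1     2     3     4     5     6     7     8     9    10    11    12    13    14    15
          2     1     0     1     0     1     0     1     0     1     0     1     0     1     0     1     0
          3     1     0     1     1     1     1     2     1     2     2     2     2     3     2     3     3
          4     1     0     1     1     2     1     3     2     4     3     5     4     7     5     8     7

7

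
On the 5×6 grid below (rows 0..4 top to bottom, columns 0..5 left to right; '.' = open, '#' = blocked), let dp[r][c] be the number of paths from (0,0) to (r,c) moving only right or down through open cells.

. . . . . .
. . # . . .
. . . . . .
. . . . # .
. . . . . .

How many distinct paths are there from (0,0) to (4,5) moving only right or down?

32

r\c   0   1   2   3   4   5
  0   1   1   1   1   1   1
  1   1   2   0   1   2   3
  2   1   3   3   4   6   9
  3   1   4   7  11   0   9
  4   1   5  12  23  23  32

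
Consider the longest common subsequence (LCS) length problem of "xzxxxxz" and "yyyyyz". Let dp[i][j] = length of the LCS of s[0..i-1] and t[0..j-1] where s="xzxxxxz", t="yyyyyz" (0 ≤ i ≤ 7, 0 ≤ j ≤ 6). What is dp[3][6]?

1

   ''  y  y  y  y  y  z
''  0  0  0  0  0  0  0
 x  0  0  0  0  0  0  0
 z  0  0  0  0  0  0  1
 x  0  0  0  0  0  0  1
 x  0  0  0  0  0  0  1
 x  0  0  0  0  0  0  1
 x  0  0  0  0  0  0  1
 z  0  0  0  0  0  0  1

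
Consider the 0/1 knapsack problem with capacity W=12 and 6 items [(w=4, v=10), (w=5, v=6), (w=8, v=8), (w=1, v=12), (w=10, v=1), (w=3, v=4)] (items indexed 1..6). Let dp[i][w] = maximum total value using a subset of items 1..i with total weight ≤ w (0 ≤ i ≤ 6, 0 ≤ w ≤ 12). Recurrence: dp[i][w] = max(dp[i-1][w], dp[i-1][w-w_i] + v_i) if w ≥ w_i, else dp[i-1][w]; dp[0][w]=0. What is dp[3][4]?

10

i\w   0   1   2   3   4   5   6   7   8   9  10  11  12
  0   0   0   0   0   0   0   0   0   0   0   0   0   0
  1   0   0   0   0  10  10  10  10  10  10  10  10  10
  2   0   0   0   0  10  10  10  10  10  16  16  16  16
  3   0   0   0   0  10  10  10  10  10  16  16  16  18
  4   0  12  12  12  12  22  22  22  22  22  28  28  28
  5   0  12  12  12  12  22  22  22  22  22  28  28  28
  6   0  12  12  12  16  22  22  22  26  26  28  28  28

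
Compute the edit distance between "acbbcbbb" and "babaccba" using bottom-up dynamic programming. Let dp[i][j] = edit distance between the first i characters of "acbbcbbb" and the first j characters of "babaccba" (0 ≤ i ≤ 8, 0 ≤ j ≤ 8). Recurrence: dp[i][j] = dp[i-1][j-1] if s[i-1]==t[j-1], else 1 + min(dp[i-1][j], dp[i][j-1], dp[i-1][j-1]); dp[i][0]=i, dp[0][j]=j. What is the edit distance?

   ''  b  a  b  a  c  c  b  a
''  0  1  2  3  4  5  6  7  8
 a  1  1  1  2  3  4  5  6  7
 c  2  2  2  2  3  3  4  5  6
 b  3  2  3  2  3  4  4  4  5
 b  4  3  3  3  3  4  5  4  5
 c  5  4  4  4  4  3  4  5  5
 b  6  5  5  4  5  4  4  4  5
 b  7  6  6  5  5  5  5  4  5
 b  8  7  7  6  6  6  6  5  5

5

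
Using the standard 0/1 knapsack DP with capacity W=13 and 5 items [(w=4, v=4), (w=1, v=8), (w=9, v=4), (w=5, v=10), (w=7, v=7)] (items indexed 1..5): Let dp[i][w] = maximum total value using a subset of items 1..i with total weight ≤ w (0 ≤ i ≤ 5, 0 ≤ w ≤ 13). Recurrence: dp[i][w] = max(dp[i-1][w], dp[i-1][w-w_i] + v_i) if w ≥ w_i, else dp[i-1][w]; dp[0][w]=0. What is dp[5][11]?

22

i\w   0   1   2   3   4   5   6   7   8   9  10  11  12  13
  0   0   0   0   0   0   0   0   0   0   0   0   0   0   0
  1   0   0   0   0   4   4   4   4   4   4   4   4   4   4
  2   0   8   8   8   8  12  12  12  12  12  12  12  12  12
  3   0   8   8   8   8  12  12  12  12  12  12  12  12  12
  4   0   8   8   8   8  12  18  18  18  18  22  22  22  22
  5   0   8   8   8   8  12  18  18  18  18  22  22  22  25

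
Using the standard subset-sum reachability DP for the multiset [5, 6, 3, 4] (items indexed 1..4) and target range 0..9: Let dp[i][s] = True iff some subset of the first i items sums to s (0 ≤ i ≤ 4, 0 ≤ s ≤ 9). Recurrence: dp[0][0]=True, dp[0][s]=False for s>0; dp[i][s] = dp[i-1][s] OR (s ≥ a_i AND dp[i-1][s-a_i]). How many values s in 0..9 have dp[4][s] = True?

8

i\s   0   1   2   3   4   5   6   7   8   9
  0   T   F   F   F   F   F   F   F   F   F
  1   T   F   F   F   F   T   F   F   F   F
  2   T   F   F   F   F   T   T   F   F   F
  3   T   F   F   T   F   T   T   F   T   T
  4   T   F   F   T   T   T   T   T   T   T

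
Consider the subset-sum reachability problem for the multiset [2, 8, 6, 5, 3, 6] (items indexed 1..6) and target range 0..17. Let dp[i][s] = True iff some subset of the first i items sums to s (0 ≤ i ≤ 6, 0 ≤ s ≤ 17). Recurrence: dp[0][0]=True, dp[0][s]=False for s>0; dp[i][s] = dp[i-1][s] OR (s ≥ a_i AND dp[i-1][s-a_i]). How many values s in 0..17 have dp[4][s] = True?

i\s   0   1   2   3   4   5   6   7   8   9  10  11  12  13  14  15  16  17
  0   T   F   F   F   F   F   F   F   F   F   F   F   F   F   F   F   F   F
  1   T   F   T   F   F   F   F   F   F   F   F   F   F   F   F   F   F   F
  2   T   F   T   F   F   F   F   F   T   F   T   F   F   F   F   F   F   F
  3   T   F   T   F   F   F   T   F   T   F   T   F   F   F   T   F   T   F
  4   T   F   T   F   F   T   T   T   T   F   T   T   F   T   T   T   T   F
  5   T   F   T   T   F   T   T   T   T   T   T   T   F   T   T   T   T   T
  6   T   F   T   T   F   T   T   T   T   T   T   T   T   T   T   T   T   T

12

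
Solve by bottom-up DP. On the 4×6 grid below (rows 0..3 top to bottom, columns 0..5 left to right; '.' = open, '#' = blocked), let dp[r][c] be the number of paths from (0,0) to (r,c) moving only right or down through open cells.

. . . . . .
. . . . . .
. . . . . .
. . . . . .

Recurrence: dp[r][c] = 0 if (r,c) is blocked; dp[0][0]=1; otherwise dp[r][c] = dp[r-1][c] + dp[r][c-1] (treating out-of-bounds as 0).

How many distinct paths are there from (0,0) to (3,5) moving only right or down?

56

r\c   0   1   2   3   4   5
  0   1   1   1   1   1   1
  1   1   2   3   4   5   6
  2   1   3   6  10  15  21
  3   1   4  10  20  35  56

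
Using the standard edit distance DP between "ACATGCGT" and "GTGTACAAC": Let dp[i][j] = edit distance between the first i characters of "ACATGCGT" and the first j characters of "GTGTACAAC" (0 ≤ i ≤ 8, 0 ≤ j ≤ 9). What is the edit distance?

7

   ''  G  T  G  T  A  C  A  A  C
''  0  1  2  3  4  5  6  7  8  9
 A  1  1  2  3  4  4  5  6  7  8
 C  2  2  2  3  4  5  4  5  6  7
 A  3  3  3  3  4  4  5  4  5  6
 T  4  4  3  4  3  4  5  5  5  6
 G  5  4  4  3  4  4  5  6  6  6
 C  6  5  5  4  4  5  4  5  6  6
 G  7  6  6  5  5  5  5  5  6  7
 T  8  7  6  6  5  6  6  6  6  7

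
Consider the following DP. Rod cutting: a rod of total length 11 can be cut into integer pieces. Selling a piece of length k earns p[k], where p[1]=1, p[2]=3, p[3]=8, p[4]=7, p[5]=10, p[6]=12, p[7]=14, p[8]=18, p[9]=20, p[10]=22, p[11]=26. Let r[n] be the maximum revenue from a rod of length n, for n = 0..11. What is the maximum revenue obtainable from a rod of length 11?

   n    0    1    2    3    4    5    6    7    8    9   10   11
r[n]    0    1    3    8    9   11   16   17   19   24   25   27

27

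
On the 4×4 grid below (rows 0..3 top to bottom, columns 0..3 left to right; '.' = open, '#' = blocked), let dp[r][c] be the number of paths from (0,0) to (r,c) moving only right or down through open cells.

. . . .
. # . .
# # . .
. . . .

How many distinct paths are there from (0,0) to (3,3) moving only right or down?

r\c   0   1   2   3
  0   1   1   1   1
  1   1   0   1   2
  2   0   0   1   3
  3   0   0   1   4

4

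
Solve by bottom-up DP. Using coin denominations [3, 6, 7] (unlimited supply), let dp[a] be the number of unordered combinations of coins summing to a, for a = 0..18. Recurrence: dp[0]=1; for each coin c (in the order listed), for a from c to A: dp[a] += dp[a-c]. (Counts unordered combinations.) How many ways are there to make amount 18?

after  coin     0     1     2     3     4     5     6     7     8     9    10    11    12    13    14    15    16    17    18
          3     1     0     0     1     0     0     1     0     0     1     0     0     1     0     0     1     0     0     1
          6     1     0     0     1     0     0     2     0     0     2     0     0     3     0     0     3     0     0     4
          7     1     0     0     1     0     0     2     1     0     2     1     0     3     2     1     3     2     1     4

4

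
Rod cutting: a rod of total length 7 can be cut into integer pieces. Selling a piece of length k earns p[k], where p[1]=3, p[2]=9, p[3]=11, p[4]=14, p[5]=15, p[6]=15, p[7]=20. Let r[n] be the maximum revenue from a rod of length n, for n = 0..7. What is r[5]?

21

   n    0    1    2    3    4    5    6    7
r[n]    0    3    9   12   18   21   27   30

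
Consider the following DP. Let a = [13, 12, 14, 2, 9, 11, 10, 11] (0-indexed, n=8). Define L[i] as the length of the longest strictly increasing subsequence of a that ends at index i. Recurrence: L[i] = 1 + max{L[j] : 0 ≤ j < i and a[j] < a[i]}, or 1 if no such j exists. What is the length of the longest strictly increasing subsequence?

   i    0    1    2    3    4    5    6    7
a[i]   13   12   14    2    9   11   10   11
L[i]    1    1    2    1    2    3    3    4

4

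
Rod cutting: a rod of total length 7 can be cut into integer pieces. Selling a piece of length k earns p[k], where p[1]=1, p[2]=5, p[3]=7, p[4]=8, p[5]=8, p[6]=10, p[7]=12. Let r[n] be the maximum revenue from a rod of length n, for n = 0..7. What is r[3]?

7

   n    0    1    2    3    4    5    6    7
r[n]    0    1    5    7   10   12   15   17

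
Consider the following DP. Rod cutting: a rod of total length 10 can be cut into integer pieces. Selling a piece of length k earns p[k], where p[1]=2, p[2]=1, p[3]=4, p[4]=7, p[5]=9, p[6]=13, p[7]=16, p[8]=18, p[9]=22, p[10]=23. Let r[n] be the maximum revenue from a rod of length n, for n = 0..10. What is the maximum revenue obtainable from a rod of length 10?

24

   n    0    1    2    3    4    5    6    7    8    9   10
r[n]    0    2    4    6    8   10   13   16   18   22   24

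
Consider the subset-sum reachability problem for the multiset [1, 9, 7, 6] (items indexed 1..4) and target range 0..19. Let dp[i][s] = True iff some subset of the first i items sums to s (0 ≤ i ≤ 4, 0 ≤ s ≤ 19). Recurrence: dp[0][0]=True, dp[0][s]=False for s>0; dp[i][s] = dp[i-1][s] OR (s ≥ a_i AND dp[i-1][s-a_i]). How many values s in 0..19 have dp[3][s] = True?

i\s   0   1   2   3   4   5   6   7   8   9  10  11  12  13  14  15  16  17  18  19
  0   T   F   F   F   F   F   F   F   F   F   F   F   F   F   F   F   F   F   F   F
  1   T   T   F   F   F   F   F   F   F   F   F   F   F   F   F   F   F   F   F   F
  2   T   T   F   F   F   F   F   F   F   T   T   F   F   F   F   F   F   F   F   F
  3   T   T   F   F   F   F   F   T   T   T   T   F   F   F   F   F   T   T   F   F
  4   T   T   F   F   F   F   T   T   T   T   T   F   F   T   T   T   T   T   F   F

8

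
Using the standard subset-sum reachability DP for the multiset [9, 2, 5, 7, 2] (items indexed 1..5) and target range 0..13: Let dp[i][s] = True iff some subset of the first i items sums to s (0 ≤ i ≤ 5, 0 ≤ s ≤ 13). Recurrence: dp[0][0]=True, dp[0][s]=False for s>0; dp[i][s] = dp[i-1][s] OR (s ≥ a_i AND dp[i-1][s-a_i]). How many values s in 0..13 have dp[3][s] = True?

i\s   0   1   2   3   4   5   6   7   8   9  10  11  12  13
  0   T   F   F   F   F   F   F   F   F   F   F   F   F   F
  1   T   F   F   F   F   F   F   F   F   T   F   F   F   F
  2   T   F   T   F   F   F   F   F   F   T   F   T   F   F
  3   T   F   T   F   F   T   F   T   F   T   F   T   F   F
  4   T   F   T   F   F   T   F   T   F   T   F   T   T   F
  5   T   F   T   F   T   T   F   T   F   T   F   T   T   T

6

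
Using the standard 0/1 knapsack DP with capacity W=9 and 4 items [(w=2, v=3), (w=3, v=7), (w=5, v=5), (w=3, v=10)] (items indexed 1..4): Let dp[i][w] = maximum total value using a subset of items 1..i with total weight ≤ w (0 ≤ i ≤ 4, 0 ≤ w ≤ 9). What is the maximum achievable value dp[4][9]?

20

i\w   0   1   2   3   4   5   6   7   8   9
  0   0   0   0   0   0   0   0   0   0   0
  1   0   0   3   3   3   3   3   3   3   3
  2   0   0   3   7   7  10  10  10  10  10
  3   0   0   3   7   7  10  10  10  12  12
  4   0   0   3  10  10  13  17  17  20  20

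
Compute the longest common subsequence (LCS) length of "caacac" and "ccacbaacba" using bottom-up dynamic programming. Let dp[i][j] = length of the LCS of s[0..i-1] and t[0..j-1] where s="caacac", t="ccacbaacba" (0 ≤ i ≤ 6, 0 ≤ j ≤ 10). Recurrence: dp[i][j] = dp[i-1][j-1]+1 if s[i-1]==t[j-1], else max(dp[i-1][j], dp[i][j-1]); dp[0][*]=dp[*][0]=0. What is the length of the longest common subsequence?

5

   ''  c  c  a  c  b  a  a  c  b  a
''  0  0  0  0  0  0  0  0  0  0  0
 c  0  1  1  1  1  1  1  1  1  1  1
 a  0  1  1  2  2  2  2  2  2  2  2
 a  0  1  1  2  2  2  3  3  3  3  3
 c  0  1  2  2  3  3  3  3  4  4  4
 a  0  1  2  3  3  3  4  4  4  4  5
 c  0  1  2  3  4  4  4  4  5  5  5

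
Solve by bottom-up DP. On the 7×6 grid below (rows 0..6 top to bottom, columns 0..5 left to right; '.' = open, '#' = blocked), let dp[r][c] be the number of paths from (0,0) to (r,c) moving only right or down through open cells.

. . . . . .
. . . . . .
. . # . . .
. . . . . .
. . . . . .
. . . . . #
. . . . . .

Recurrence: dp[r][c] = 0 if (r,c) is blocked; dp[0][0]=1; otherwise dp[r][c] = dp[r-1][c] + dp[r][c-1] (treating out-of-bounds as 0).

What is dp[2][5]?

r\c   0   1   2   3   4   5
  0   1   1   1   1   1   1
  1   1   2   3   4   5   6
  2   1   3   0   4   9  15
  3   1   4   4   8  17  32
  4   1   5   9  17  34  66
  5   1   6  15  32  66   0
  6   1   7  22  54 120 120

15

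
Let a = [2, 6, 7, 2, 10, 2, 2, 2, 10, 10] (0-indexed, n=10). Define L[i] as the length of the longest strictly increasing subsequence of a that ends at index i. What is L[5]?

1

   i    0    1    2    3    4    5    6    7    8    9
a[i]    2    6    7    2   10    2    2    2   10   10
L[i]    1    2    3    1    4    1    1    1    4    4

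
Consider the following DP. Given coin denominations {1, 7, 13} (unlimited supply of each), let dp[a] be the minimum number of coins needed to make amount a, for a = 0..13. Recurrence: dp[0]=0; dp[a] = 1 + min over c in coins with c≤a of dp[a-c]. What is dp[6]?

 a  0  1  2  3  4  5  6  7  8  9 10 11 12 13
dp  0  1  2  3  4  5  6  1  2  3  4  5  6  1

6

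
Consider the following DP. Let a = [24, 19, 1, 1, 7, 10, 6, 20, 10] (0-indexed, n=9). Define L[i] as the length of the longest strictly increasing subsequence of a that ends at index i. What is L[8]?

   i    0    1    2    3    4    5    6    7    8
a[i]   24   19    1    1    7   10    6   20   10
L[i]    1    1    1    1    2    3    2    4    3

3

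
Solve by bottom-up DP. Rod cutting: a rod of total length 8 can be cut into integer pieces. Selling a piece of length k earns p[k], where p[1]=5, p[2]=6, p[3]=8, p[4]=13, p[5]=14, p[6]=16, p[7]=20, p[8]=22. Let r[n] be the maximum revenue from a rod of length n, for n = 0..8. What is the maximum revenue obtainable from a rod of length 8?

   n    0    1    2    3    4    5    6    7    8
r[n]    0    5   10   15   20   25   30   35   40

40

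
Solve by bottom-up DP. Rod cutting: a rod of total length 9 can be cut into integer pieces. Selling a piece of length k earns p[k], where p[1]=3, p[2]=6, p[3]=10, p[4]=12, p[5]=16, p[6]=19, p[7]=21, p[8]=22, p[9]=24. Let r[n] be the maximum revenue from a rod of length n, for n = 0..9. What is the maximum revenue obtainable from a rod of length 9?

   n    0    1    2    3    4    5    6    7    8    9
r[n]    0    3    6   10   13   16   20   23   26   30

30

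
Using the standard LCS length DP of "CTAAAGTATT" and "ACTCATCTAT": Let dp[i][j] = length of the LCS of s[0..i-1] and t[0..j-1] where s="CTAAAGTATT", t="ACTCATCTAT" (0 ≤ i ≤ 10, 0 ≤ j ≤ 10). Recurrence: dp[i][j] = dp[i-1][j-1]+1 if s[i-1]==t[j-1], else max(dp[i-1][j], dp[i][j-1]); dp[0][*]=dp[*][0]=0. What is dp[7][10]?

5

   ''  A  C  T  C  A  T  C  T  A  T
''  0  0  0  0  0  0  0  0  0  0  0
 C  0  0  1  1  1  1  1  1  1  1  1
 T  0  0  1  2  2  2  2  2  2  2  2
 A  0  1  1  2  2  3  3  3  3  3  3
 A  0  1  1  2  2  3  3  3  3  4  4
 A  0  1  1  2  2  3  3  3  3  4  4
 G  0  1  1  2  2  3  3  3  3  4  4
 T  0  1  1  2  2  3  4  4  4  4  5
 A  0  1  1  2  2  3  4  4  4  5  5
 T  0  1  1  2  2  3  4  4  5  5  6
 T  0  1  1  2  2  3  4  4  5  5  6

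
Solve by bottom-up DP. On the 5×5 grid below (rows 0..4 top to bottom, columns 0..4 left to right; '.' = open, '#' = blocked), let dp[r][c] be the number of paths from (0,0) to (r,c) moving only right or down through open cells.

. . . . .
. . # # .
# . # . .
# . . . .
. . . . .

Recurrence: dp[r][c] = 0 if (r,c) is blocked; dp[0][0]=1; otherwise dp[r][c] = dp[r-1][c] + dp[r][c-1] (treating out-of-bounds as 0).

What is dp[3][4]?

r\c   0   1   2   3   4
  0   1   1   1   1   1
  1   1   2   0   0   1
  2   0   2   0   0   1
  3   0   2   2   2   3
  4   0   2   4   6   9

3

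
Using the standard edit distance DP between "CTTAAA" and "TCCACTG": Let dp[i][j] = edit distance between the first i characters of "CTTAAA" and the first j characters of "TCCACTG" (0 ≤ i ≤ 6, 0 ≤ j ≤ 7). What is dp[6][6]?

5

   ''  T  C  C  A  C  T  G
''  0  1  2  3  4  5  6  7
 C  1  1  1  2  3  4  5  6
 T  2  1  2  2  3  4  4  5
 T  3  2  2  3  3  4  4  5
 A  4  3  3  3  3  4  5  5
 A  5  4  4  4  3  4  5  6
 A  6  5  5  5  4  4  5  6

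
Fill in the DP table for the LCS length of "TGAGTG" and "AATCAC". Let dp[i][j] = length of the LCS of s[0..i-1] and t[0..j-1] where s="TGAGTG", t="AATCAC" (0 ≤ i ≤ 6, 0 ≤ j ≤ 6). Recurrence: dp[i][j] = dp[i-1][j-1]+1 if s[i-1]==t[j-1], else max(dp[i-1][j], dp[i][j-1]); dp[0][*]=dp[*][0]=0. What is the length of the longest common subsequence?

   ''  A  A  T  C  A  C
''  0  0  0  0  0  0  0
 T  0  0  0  1  1  1  1
 G  0  0  0  1  1  1  1
 A  0  1  1  1  1  2  2
 G  0  1  1  1  1  2  2
 T  0  1  1  2  2  2  2
 G  0  1  1  2  2  2  2

2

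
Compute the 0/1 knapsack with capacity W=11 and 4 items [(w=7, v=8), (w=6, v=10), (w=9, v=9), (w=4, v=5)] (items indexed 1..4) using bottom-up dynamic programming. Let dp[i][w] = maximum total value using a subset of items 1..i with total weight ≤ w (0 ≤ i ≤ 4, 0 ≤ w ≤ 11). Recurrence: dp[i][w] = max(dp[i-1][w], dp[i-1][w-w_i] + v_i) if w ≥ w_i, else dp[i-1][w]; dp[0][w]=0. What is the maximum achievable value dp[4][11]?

i\w   0   1   2   3   4   5   6   7   8   9  10  11
  0   0   0   0   0   0   0   0   0   0   0   0   0
  1   0   0   0   0   0   0   0   8   8   8   8   8
  2   0   0   0   0   0   0  10  10  10  10  10  10
  3   0   0   0   0   0   0  10  10  10  10  10  10
  4   0   0   0   0   5   5  10  10  10  10  15  15

15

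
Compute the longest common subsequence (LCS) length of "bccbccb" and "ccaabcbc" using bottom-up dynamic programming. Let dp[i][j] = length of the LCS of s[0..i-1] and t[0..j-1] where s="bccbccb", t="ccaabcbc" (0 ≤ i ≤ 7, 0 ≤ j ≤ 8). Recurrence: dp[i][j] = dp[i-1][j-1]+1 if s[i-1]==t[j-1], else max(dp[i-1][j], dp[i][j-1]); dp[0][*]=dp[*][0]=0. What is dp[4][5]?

   ''  c  c  a  a  b  c  b  c
''  0  0  0  0  0  0  0  0  0
 b  0  0  0  0  0  1  1  1  1
 c  0  1  1  1  1  1  2  2  2
 c  0  1  2  2  2  2  2  2  3
 b  0  1  2  2  2  3  3  3  3
 c  0  1  2  2  2  3  4  4  4
 c  0  1  2  2  2  3  4  4  5
 b  0  1  2  2  2  3  4  5  5

3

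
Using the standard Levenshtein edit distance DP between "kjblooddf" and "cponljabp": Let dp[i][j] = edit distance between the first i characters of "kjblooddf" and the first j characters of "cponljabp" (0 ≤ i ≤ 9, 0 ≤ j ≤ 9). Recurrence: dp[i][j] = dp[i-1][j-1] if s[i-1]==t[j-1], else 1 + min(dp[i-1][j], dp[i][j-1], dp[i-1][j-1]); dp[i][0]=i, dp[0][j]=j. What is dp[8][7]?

   ''  c  p  o  n  l  j  a  b  p
''  0  1  2  3  4  5  6  7  8  9
 k  1  1  2  3  4  5  6  7  8  9
 j  2  2  2  3  4  5  5  6  7  8
 b  3  3  3  3  4  5  6  6  6  7
 l  4  4  4  4  4  4  5  6  7  7
 o  5  5  5  4  5  5  5  6  7  8
 o  6  6  6  5  5  6  6  6  7  8
 d  7  7  7  6  6  6  7  7  7  8
 d  8  8  8  7  7  7  7  8  8  8
 f  9  9  9  8  8  8  8  8  9  9

8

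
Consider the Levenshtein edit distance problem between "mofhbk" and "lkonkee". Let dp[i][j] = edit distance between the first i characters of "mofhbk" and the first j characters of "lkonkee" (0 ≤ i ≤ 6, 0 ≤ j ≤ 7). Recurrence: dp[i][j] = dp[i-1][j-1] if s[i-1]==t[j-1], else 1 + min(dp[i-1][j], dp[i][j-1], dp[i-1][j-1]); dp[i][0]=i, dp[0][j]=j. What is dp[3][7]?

6

   ''  l  k  o  n  k  e  e
''  0  1  2  3  4  5  6  7
 m  1  1  2  3  4  5  6  7
 o  2  2  2  2  3  4  5  6
 f  3  3  3  3  3  4  5  6
 h  4  4  4  4  4  4  5  6
 b  5  5  5  5  5  5  5  6
 k  6  6  5  6  6  5  6  6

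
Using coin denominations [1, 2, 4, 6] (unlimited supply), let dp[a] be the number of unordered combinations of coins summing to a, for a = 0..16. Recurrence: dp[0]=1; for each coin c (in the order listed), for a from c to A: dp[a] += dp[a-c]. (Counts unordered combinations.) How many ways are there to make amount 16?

41

after  coin     0     1     2     3     4     5     6     7     8     9    10    11    12    13    14    15    16
          1     1     1     1     1     1     1     1     1     1     1     1     1     1     1     1     1     1
          2     1     1     2     2     3     3     4     4     5     5     6     6     7     7     8     8     9
          4     1     1     2     2     4     4     6     6     9     9    12    12    16    16    20    20    25
          6     1     1     2     2     4     4     7     7    11    11    16    16    23    23    31    31    41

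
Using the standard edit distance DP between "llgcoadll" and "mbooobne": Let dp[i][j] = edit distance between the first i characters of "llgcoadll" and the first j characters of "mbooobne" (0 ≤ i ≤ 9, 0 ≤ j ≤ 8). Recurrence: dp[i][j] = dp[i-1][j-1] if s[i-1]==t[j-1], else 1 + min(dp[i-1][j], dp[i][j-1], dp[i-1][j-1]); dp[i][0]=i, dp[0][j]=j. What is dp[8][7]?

7

   ''  m  b  o  o  o  b  n  e
''  0  1  2  3  4  5  6  7  8
 l  1  1  2  3  4  5  6  7  8
 l  2  2  2  3  4  5  6  7  8
 g  3  3  3  3  4  5  6  7  8
 c  4  4  4  4  4  5  6  7  8
 o  5  5  5  4  4  4  5  6  7
 a  6  6  6  5  5  5  5  6  7
 d  7  7  7  6  6  6  6  6  7
 l  8  8  8  7  7  7  7  7  7
 l  9  9  9  8  8  8  8  8  8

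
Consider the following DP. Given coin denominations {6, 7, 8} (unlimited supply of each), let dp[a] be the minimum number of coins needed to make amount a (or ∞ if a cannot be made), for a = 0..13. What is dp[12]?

 a  0  1  2  3  4  5  6  7  8  9 10 11 12 13
dp  0  -  -  -  -  -  1  1  1  -  -  -  2  2
(- denotes ∞ / unreachable)

2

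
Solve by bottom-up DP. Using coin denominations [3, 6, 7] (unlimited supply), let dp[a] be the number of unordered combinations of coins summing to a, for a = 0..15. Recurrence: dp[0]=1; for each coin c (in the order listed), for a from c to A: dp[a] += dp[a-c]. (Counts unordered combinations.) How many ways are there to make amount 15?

3

after  coin     0     1     2     3     4     5     6     7     8     9    10    11    12    13    14    15
          3     1     0     0     1     0     0     1     0     0     1     0     0     1     0     0     1
          6     1     0     0     1     0     0     2     0     0     2     0     0     3     0     0     3
          7     1     0     0     1     0     0     2     1     0     2     1     0     3     2     1     3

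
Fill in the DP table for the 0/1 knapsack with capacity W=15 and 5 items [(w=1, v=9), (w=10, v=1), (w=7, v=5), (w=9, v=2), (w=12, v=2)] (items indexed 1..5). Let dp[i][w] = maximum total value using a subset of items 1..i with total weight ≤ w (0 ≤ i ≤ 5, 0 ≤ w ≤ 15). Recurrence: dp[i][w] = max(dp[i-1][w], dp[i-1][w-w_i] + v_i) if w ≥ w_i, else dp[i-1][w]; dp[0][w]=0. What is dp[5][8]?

14

i\w   0   1   2   3   4   5   6   7   8   9  10  11  12  13  14  15
  0   0   0   0   0   0   0   0   0   0   0   0   0   0   0   0   0
  1   0   9   9   9   9   9   9   9   9   9   9   9   9   9   9   9
  2   0   9   9   9   9   9   9   9   9   9   9  10  10  10  10  10
  3   0   9   9   9   9   9   9   9  14  14  14  14  14  14  14  14
  4   0   9   9   9   9   9   9   9  14  14  14  14  14  14  14  14
  5   0   9   9   9   9   9   9   9  14  14  14  14  14  14  14  14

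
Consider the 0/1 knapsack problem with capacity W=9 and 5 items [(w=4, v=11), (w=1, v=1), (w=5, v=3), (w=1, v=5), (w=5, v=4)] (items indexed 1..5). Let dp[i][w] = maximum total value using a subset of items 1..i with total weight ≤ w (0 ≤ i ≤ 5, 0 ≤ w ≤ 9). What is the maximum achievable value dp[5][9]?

i\w   0   1   2   3   4   5   6   7   8   9
  0   0   0   0   0   0   0   0   0   0   0
  1   0   0   0   0  11  11  11  11  11  11
  2   0   1   1   1  11  12  12  12  12  12
  3   0   1   1   1  11  12  12  12  12  14
  4   0   5   6   6  11  16  17  17  17  17
  5   0   5   6   6  11  16  17  17  17  17

17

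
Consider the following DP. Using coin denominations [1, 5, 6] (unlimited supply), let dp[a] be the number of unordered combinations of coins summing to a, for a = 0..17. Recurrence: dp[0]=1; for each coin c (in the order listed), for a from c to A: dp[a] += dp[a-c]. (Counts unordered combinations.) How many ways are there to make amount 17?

after  coin     0     1     2     3     4     5     6     7     8     9    10    11    12    13    14    15    16    17
          1     1     1     1     1     1     1     1     1     1     1     1     1     1     1     1     1     1     1
          5     1     1     1     1     1     2     2     2     2     2     3     3     3     3     3     4     4     4
          6     1     1     1     1     1     2     3     3     3     3     4     5     6     6     6     7     8     9

9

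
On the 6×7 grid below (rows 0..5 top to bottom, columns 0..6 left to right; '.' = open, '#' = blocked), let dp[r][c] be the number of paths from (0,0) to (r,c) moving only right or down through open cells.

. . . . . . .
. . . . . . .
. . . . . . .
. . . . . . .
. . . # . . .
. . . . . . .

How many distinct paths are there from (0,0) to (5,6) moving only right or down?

r\c   0   1   2   3   4   5   6
  0   1   1   1   1   1   1   1
  1   1   2   3   4   5   6   7
  2   1   3   6  10  15  21  28
  3   1   4  10  20  35  56  84
  4   1   5  15   0  35  91 175
  5   1   6  21  21  56 147 322

322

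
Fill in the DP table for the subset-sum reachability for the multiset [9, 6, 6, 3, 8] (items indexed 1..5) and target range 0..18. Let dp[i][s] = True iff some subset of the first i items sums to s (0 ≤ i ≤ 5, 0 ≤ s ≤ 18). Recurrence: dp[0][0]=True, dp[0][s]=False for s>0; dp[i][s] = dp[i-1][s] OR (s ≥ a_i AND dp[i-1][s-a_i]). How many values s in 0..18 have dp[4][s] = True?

7

i\s   0   1   2   3   4   5   6   7   8   9  10  11  12  13  14  15  16  17  18
  0   T   F   F   F   F   F   F   F   F   F   F   F   F   F   F   F   F   F   F
  1   T   F   F   F   F   F   F   F   F   T   F   F   F   F   F   F   F   F   F
  2   T   F   F   F   F   F   T   F   F   T   F   F   F   F   F   T   F   F   F
  3   T   F   F   F   F   F   T   F   F   T   F   F   T   F   F   T   F   F   F
  4   T   F   F   T   F   F   T   F   F   T   F   F   T   F   F   T   F   F   T
  5   T   F   F   T   F   F   T   F   T   T   F   T   T   F   T   T   F   T   T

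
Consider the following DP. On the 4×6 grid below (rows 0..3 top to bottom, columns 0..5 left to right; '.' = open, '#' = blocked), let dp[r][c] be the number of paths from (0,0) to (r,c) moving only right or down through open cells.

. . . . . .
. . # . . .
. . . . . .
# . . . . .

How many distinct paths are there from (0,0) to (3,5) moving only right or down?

25

r\c   0   1   2   3   4   5
  0   1   1   1   1   1   1
  1   1   2   0   1   2   3
  2   1   3   3   4   6   9
  3   0   3   6  10  16  25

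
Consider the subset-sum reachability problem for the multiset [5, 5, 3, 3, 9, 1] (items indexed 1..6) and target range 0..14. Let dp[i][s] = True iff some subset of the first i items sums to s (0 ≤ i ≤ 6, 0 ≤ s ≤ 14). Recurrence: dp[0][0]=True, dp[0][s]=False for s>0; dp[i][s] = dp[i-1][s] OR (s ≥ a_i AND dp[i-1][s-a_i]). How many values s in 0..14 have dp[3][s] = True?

i\s   0   1   2   3   4   5   6   7   8   9  10  11  12  13  14
  0   T   F   F   F   F   F   F   F   F   F   F   F   F   F   F
  1   T   F   F   F   F   T   F   F   F   F   F   F   F   F   F
  2   T   F   F   F   F   T   F   F   F   F   T   F   F   F   F
  3   T   F   F   T   F   T   F   F   T   F   T   F   F   T   F
  4   T   F   F   T   F   T   T   F   T   F   T   T   F   T   F
  5   T   F   F   T   F   T   T   F   T   T   T   T   T   T   T
  6   T   T   F   T   T   T   T   T   T   T   T   T   T   T   T

6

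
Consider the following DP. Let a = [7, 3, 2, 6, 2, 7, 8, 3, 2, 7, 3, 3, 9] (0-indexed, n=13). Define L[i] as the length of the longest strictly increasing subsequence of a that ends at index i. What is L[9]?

   i    0    1    2    3    4    5    6    7    8    9   10   11   12
a[i]    7    3    2    6    2    7    8    3    2    7    3    3    9
L[i]    1    1    1    2    1    3    4    2    1    3    2    2    5

3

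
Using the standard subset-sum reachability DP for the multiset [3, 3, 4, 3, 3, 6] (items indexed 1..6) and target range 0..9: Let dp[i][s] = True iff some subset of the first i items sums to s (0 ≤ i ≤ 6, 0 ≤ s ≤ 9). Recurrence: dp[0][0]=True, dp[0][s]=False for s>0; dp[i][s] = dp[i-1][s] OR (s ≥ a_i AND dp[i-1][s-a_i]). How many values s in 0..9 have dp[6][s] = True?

i\s   0   1   2   3   4   5   6   7   8   9
  0   T   F   F   F   F   F   F   F   F   F
  1   T   F   F   T   F   F   F   F   F   F
  2   T   F   F   T   F   F   T   F   F   F
  3   T   F   F   T   T   F   T   T   F   F
  4   T   F   F   T   T   F   T   T   F   T
  5   T   F   F   T   T   F   T   T   F   T
  6   T   F   F   T   T   F   T   T   F   T

6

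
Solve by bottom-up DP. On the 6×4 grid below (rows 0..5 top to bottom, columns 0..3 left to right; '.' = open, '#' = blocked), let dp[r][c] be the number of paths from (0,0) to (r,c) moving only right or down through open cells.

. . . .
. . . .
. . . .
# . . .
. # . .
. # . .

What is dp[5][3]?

37

r\c   0   1   2   3
  0   1   1   1   1
  1   1   2   3   4
  2   1   3   6  10
  3   0   3   9  19
  4   0   0   9  28
  5   0   0   9  37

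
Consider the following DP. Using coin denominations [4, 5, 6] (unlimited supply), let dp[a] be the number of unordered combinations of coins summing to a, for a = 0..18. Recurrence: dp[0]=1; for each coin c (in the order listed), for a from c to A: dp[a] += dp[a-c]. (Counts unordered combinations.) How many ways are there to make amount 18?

3

after  coin     0     1     2     3     4     5     6     7     8     9    10    11    12    13    14    15    16    17    18
          4     1     0     0     0     1     0     0     0     1     0     0     0     1     0     0     0     1     0     0
          5     1     0     0     0     1     1     0     0     1     1     1     0     1     1     1     1     1     1     1
          6     1     0     0     0     1     1     1     0     1     1     2     1     2     1     2     2     3     2     3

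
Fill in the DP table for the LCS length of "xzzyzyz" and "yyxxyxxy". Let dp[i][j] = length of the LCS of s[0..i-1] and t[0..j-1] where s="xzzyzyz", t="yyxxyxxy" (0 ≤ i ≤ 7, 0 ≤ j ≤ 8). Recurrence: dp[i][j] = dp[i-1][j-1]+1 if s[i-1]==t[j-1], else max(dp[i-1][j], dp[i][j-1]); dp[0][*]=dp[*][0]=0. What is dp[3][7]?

   ''  y  y  x  x  y  x  x  y
''  0  0  0  0  0  0  0  0  0
 x  0  0  0  1  1  1  1  1  1
 z  0  0  0  1  1  1  1  1  1
 z  0  0  0  1  1  1  1  1  1
 y  0  1  1  1  1  2  2  2  2
 z  0  1  1  1  1  2  2  2  2
 y  0  1  2  2  2  2  2  2  3
 z  0  1  2  2  2  2  2  2  3

1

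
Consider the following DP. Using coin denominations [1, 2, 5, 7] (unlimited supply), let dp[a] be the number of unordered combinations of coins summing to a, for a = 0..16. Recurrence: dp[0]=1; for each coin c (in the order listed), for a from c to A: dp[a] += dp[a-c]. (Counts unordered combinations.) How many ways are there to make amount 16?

after  coin     0     1     2     3     4     5     6     7     8     9    10    11    12    13    14    15    16
          1     1     1     1     1     1     1     1     1     1     1     1     1     1     1     1     1     1
          2     1     1     2     2     3     3     4     4     5     5     6     6     7     7     8     8     9
          5     1     1     2     2     3     4     5     6     7     8    10    11    13    14    16    18    20
          7     1     1     2     2     3     4     5     7     8    10    12    14    17    19    23    26    30

30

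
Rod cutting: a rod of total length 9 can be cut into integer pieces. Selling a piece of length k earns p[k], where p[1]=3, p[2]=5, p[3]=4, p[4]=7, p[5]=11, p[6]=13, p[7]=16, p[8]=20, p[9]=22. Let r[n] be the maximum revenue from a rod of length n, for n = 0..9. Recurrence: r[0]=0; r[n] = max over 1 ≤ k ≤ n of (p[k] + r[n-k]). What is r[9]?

   n    0    1    2    3    4    5    6    7    8    9
r[n]    0    3    6    9   12   15   18   21   24   27

27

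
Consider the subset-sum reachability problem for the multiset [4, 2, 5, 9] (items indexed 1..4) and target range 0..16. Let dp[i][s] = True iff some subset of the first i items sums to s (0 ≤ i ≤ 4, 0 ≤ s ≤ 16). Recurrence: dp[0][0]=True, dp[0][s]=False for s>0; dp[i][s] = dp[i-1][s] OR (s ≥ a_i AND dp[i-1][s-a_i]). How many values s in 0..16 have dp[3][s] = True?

i\s   0   1   2   3   4   5   6   7   8   9  10  11  12  13  14  15  16
  0   T   F   F   F   F   F   F   F   F   F   F   F   F   F   F   F   F
  1   T   F   F   F   T   F   F   F   F   F   F   F   F   F   F   F   F
  2   T   F   T   F   T   F   T   F   F   F   F   F   F   F   F   F   F
  3   T   F   T   F   T   T   T   T   F   T   F   T   F   F   F   F   F
  4   T   F   T   F   T   T   T   T   F   T   F   T   F   T   T   T   T

8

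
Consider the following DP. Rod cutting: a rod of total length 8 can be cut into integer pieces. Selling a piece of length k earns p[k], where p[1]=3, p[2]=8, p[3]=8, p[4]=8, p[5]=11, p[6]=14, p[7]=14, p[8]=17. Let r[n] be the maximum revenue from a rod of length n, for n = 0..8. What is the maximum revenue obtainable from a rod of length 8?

32

   n    0    1    2    3    4    5    6    7    8
r[n]    0    3    8   11   16   19   24   27   32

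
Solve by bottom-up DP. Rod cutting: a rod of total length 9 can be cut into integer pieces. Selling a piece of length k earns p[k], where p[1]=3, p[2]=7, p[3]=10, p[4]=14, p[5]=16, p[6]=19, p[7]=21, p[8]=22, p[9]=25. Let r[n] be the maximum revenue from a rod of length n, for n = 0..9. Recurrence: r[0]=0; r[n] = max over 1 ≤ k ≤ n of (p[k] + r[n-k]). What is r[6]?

   n    0    1    2    3    4    5    6    7    8    9
r[n]    0    3    7   10   14   17   21   24   28   31

21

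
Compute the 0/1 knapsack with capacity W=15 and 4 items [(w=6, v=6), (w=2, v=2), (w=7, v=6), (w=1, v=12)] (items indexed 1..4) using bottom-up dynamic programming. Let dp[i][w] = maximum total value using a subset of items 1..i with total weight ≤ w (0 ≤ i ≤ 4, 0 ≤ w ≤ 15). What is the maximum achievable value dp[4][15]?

24

i\w   0   1   2   3   4   5   6   7   8   9  10  11  12  13  14  15
  0   0   0   0   0   0   0   0   0   0   0   0   0   0   0   0   0
  1   0   0   0   0   0   0   6   6   6   6   6   6   6   6   6   6
  2   0   0   2   2   2   2   6   6   8   8   8   8   8   8   8   8
  3   0   0   2   2   2   2   6   6   8   8   8   8   8  12  12  14
  4   0  12  12  14  14  14  14  18  18  20  20  20  20  20  24  24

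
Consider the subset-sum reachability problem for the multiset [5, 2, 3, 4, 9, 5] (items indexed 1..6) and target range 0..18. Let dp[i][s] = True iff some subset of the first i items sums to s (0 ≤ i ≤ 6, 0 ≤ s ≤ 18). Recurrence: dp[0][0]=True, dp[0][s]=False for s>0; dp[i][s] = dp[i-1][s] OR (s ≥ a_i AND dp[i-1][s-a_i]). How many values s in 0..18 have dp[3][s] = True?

7

i\s   0   1   2   3   4   5   6   7   8   9  10  11  12  13  14  15  16  17  18
  0   T   F   F   F   F   F   F   F   F   F   F   F   F   F   F   F   F   F   F
  1   T   F   F   F   F   T   F   F   F   F   F   F   F   F   F   F   F   F   F
  2   T   F   T   F   F   T   F   T   F   F   F   F   F   F   F   F   F   F   F
  3   T   F   T   T   F   T   F   T   T   F   T   F   F   F   F   F   F   F   F
  4   T   F   T   T   T   T   T   T   T   T   T   T   T   F   T   F   F   F   F
  5   T   F   T   T   T   T   T   T   T   T   T   T   T   T   T   T   T   T   T
  6   T   F   T   T   T   T   T   T   T   T   T   T   T   T   T   T   T   T   T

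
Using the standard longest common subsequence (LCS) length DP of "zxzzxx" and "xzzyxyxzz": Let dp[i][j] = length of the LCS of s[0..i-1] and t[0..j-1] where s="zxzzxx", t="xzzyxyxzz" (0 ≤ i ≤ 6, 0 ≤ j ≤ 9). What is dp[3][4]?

   ''  x  z  z  y  x  y  x  z  z
''  0  0  0  0  0  0  0  0  0  0
 z  0  0  1  1  1  1  1  1  1  1
 x  0  1  1  1  1  2  2  2  2  2
 z  0  1  2  2  2  2  2  2  3  3
 z  0  1  2  3  3  3  3  3  3  4
 x  0  1  2  3  3  4  4  4  4  4
 x  0  1  2  3  3  4  4  5  5  5

2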